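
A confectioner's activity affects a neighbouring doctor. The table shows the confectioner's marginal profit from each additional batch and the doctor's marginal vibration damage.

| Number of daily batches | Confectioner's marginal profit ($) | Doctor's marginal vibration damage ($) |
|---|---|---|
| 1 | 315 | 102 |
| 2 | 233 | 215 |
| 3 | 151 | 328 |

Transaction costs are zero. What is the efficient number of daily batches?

2

Bargaining reaches the level where marginal profit last exceeds marginal vibration damage.
That holds through level 2 (233 ≥ 215) but not at 3 (151 < 328).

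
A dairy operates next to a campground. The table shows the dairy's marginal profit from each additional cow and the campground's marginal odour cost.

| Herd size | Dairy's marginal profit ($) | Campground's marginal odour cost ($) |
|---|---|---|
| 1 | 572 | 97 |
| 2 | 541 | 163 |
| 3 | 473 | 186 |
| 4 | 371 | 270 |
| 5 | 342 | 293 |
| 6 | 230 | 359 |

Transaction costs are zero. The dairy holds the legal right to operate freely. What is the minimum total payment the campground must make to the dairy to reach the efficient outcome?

$230

Left alone the dairy would choose level 6 (marginal profit stays positive).
Efficient level: k* = 5 (marginal profit ≥ marginal odour cost through 5).
The campground must at least cover the dairy's forgone profit from cutting 6→5: 230 = 230.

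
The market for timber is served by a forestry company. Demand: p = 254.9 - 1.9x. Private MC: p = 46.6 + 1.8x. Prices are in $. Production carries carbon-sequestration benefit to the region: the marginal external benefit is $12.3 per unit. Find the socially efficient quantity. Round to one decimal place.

x* = 59.6

Social marginal cost = private MC − MEB = 34.3 + 1.8x.
Set SMC = demand: 34.3 + 1.8x = 254.9 - 1.9x → x* = 59.6216.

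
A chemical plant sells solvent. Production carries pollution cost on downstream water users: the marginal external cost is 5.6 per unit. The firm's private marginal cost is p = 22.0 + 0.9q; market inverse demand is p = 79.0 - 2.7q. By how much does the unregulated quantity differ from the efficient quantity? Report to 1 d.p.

1.6 units

Market equilibrium (private): 22.0 + 0.9q = 79.0 - 2.7q → q_m = 15.8333.
Social marginal cost = private MC + MEC = 27.6 + 0.9q.
Set SMC = demand: 27.6 + 0.9q = 79.0 - 2.7q → q* = 14.2778.
Gap = |15.8333 − 14.2778| = 1.5555.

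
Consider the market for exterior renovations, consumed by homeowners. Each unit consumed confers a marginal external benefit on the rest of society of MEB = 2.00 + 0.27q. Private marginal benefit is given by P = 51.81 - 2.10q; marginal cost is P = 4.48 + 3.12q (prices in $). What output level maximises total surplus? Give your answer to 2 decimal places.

Social marginal benefit = demand + MEB = 53.81 - 1.83q.
Set SMB = MC: 53.81 - 1.83q = 4.48 + 3.12q → q* = 9.9657.

q* = 9.97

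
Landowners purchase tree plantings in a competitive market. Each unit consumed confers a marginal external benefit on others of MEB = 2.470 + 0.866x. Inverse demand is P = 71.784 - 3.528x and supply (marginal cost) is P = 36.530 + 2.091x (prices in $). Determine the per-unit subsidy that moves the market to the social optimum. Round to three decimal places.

Social marginal benefit = demand + MEB = 74.254 - 2.662x.
Set SMB = MC: 74.254 - 2.662x = 36.530 + 2.091x → x* = 7.9369.
The Pigouvian subsidy equals MEB at x*: 2.470 + 0.866×7.9369 = 9.3434.

subsidy = $9.343 per unit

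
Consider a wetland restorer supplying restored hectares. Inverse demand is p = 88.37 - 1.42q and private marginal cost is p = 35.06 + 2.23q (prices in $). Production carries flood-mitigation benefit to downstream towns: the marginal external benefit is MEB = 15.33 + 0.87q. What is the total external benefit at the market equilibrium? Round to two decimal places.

$316.70

Market equilibrium (private): 35.06 + 2.23q = 88.37 - 1.42q → q_m = 14.6055.
Total external benefit = ∫₀^{q_m} (15.33 + 0.87q) dq = 15.33×14.6055 + ½×0.87×14.6055² = 316.6968.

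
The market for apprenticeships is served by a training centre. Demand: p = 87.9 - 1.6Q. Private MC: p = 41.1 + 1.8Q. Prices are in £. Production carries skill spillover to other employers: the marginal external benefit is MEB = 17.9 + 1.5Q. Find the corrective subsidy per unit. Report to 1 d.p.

subsidy = £69.0 per unit

Social marginal cost = private MC − MEB = 23.2 + 0.3Q.
Set SMC = demand: 23.2 + 0.3Q = 87.9 - 1.6Q → Q* = 34.0526.
The Pigouvian subsidy equals MEB at Q*: 17.9 + 1.5×34.0526 = 68.9789.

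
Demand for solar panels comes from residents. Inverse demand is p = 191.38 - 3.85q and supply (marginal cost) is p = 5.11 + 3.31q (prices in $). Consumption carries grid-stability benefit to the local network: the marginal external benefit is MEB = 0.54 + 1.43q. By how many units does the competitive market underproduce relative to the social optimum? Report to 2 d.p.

Market equilibrium (private): 5.11 + 3.31q = 191.38 - 3.85q → q_m = 26.0154.
Social marginal benefit = demand + MEB = 191.92 - 2.42q.
Set SMB = MC: 191.92 - 2.42q = 5.11 + 3.31q → q* = 32.6021.
Gap = |26.0154 − 32.6021| = 6.5867.

6.59 units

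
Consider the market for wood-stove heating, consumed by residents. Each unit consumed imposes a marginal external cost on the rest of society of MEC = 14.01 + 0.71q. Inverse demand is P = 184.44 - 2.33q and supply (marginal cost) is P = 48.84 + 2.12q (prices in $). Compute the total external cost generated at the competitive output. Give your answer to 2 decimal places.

$756.54

Market equilibrium (private): 48.84 + 2.12q = 184.44 - 2.33q → q_m = 30.4719.
Total external cost = ∫₀^{q_m} (14.01 + 0.71q) dq = 14.01×30.4719 + ½×0.71×30.4719² = 756.5418.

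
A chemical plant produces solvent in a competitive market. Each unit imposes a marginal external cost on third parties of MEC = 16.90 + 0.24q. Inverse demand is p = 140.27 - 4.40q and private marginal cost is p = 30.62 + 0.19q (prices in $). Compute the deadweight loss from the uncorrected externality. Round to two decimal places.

Market equilibrium (private): 30.62 + 0.19q = 140.27 - 4.40q → q_m = 23.8889.
Social marginal cost = private MC + MEC = 47.52 + 0.43q.
Set SMC = demand: 47.52 + 0.43q = 140.27 - 4.40q → q* = 19.2029.
The loss is the area between SMC and demand from q* to q_m; with linear curves that's a triangle of height MEC(q_m).
DWL = ½ × 4.6860 × 22.6333 = 53.0298.

DWL = $53.03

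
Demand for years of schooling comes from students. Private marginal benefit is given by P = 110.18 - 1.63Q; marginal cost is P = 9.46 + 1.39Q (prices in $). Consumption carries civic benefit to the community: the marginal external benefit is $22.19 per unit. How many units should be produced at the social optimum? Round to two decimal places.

Q* = 40.70

Social marginal benefit = demand + MEB = 132.37 - 1.63Q.
Set SMB = MC: 132.37 - 1.63Q = 9.46 + 1.39Q → Q* = 40.6987.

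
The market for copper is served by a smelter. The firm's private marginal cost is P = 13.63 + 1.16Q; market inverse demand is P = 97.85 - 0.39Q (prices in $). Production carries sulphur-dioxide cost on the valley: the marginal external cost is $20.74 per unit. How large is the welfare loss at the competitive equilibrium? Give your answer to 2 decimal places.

Market equilibrium (private): 13.63 + 1.16Q = 97.85 - 0.39Q → Q_m = 54.3355.
Social marginal cost = private MC + MEC = 34.37 + 1.16Q.
Set SMC = demand: 34.37 + 1.16Q = 97.85 - 0.39Q → Q* = 40.9548.
The loss is the area between SMC and demand from Q* to Q_m; with linear curves that's a triangle of height MEC(Q_m).
DWL = ½ × 13.3807 × 20.7400 = 138.7579.

DWL = $138.76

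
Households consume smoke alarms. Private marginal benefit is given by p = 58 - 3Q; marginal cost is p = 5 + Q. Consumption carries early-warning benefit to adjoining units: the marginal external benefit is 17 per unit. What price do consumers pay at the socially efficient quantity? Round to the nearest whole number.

P = 6

Social marginal benefit = demand + MEB = 75 - 3Q.
Set SMB = MC: 75 - 3Q = 5 + Q → Q* = 17.5000.
Consumer price on the demand curve at Q*: 58 − 3×17.5000 = 5.5000.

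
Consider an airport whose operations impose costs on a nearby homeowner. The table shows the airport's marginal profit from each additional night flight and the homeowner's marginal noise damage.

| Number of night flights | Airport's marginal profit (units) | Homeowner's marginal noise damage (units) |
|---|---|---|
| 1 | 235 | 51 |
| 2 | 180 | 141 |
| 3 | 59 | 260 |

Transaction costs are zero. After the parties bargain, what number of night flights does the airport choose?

2

Bargaining reaches the level where marginal profit last exceeds marginal noise damage.
That holds through level 2 (180 ≥ 141) but not at 3 (59 < 260).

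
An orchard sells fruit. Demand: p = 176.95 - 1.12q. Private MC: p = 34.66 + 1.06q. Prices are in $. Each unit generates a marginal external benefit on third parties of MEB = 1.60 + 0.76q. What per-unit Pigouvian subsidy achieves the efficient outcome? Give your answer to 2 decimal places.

subsidy = $78.61 per unit

Social marginal cost = private MC − MEB = 33.06 + 0.30q.
Set SMC = demand: 33.06 + 0.30q = 176.95 - 1.12q → q* = 101.3310.
The Pigouvian subsidy equals MEB at q*: 1.60 + 0.76×101.3310 = 78.6116.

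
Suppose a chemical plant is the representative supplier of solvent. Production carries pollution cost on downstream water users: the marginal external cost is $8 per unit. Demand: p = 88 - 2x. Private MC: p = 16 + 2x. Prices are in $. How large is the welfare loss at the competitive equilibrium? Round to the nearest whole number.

DWL = $8

Market equilibrium (private): 16 + 2x = 88 - 2x → x_m = 18.0000.
Social marginal cost = private MC + MEC = 24 + 2x.
Set SMC = demand: 24 + 2x = 88 - 2x → x* = 16.0000.
The welfare-loss triangle has base |x_m − x*| and height MEC(x_m) (the vertical gap between SMC and demand is zero at x* and MEC at x_m).
DWL = ½ × 2.0000 × 8.0000 = 8.0000.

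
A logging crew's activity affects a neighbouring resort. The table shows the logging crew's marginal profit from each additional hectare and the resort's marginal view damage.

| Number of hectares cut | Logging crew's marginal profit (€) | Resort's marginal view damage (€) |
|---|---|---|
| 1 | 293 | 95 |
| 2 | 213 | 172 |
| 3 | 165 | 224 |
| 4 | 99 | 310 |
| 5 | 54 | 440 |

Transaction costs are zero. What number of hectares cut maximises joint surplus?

Bargaining reaches the level where marginal profit last exceeds marginal view damage.
That holds through level 2 (213 ≥ 172) but not at 3 (165 < 224).

2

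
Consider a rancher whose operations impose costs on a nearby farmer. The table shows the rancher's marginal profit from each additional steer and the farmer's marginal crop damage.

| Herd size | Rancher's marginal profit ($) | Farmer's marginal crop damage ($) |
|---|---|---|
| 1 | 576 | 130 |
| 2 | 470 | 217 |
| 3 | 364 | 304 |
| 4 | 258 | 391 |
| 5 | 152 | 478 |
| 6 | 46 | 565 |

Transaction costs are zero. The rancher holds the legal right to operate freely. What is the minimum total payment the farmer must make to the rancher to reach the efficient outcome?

Left alone the rancher would choose level 6 (marginal profit stays positive).
Efficient level: k* = 3 (marginal profit ≥ marginal crop damage through 3).
The farmer must at least cover the rancher's forgone profit from cutting 6→3: 258 + 152 + 46 = 456.

$456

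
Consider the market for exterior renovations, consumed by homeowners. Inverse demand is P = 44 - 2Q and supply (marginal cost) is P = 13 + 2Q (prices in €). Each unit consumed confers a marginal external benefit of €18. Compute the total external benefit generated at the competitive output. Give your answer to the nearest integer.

€140

Market equilibrium (private): 13 + 2Q = 44 - 2Q → Q_m = 7.7500.
Total external benefit = MEB × Q_m = 18 × 7.7500 = 139.5000.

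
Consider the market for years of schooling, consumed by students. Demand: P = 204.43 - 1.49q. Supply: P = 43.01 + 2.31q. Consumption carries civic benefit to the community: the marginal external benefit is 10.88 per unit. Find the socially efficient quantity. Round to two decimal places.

q* = 45.34

Social marginal benefit = demand + MEB = 215.31 - 1.49q.
Set SMB = MC: 215.31 - 1.49q = 43.01 + 2.31q → q* = 45.3421.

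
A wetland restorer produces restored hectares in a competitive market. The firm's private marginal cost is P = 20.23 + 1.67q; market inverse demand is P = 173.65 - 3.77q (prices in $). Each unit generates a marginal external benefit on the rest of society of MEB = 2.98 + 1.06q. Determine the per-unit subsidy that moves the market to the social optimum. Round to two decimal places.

subsidy = $40.83 per unit

Social marginal cost = private MC − MEB = 17.25 + 0.61q.
Set SMC = demand: 17.25 + 0.61q = 173.65 - 3.77q → q* = 35.7078.
The Pigouvian subsidy equals MEB at q*: 2.98 + 1.06×35.7078 = 40.8303.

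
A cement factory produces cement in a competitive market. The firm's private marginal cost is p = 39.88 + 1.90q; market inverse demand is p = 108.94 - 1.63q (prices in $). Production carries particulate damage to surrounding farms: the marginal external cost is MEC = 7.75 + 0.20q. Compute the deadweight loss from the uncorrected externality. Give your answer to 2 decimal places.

DWL = $18.23

Market equilibrium (private): 39.88 + 1.90q = 108.94 - 1.63q → q_m = 19.5637.
Social marginal cost = private MC + MEC = 47.63 + 2.10q.
Set SMC = demand: 47.63 + 2.10q = 108.94 - 1.63q → q* = 16.4370.
The welfare-loss triangle has base |q_m − q*| and height MEC(q_m) (the vertical gap between SMC and demand is zero at q* and MEC at q_m).
DWL = ½ × 3.1267 × 11.6627 = 18.2329.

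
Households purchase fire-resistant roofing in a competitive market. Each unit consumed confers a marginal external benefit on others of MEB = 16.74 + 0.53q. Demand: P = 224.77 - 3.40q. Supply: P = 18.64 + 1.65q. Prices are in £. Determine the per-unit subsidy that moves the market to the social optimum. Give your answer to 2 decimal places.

subsidy = £42.87 per unit

Social marginal benefit = demand + MEB = 241.51 - 2.87q.
Set SMB = MC: 241.51 - 2.87q = 18.64 + 1.65q → q* = 49.3075.
The Pigouvian subsidy equals MEB at q*: 16.74 + 0.53×49.3075 = 42.8730.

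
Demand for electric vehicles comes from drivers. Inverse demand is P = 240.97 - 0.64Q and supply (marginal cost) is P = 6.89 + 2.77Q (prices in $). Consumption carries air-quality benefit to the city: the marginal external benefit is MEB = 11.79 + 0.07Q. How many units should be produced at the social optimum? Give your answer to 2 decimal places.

Q* = 73.61

Social marginal benefit = demand + MEB = 252.76 - 0.57Q.
Set SMB = MC: 252.76 - 0.57Q = 6.89 + 2.77Q → Q* = 73.6138.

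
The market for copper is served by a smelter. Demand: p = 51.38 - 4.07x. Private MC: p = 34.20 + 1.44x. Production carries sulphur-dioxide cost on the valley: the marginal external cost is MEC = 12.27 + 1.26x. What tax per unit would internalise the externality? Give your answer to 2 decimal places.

tax = 13.18 per unit

Social marginal cost = private MC + MEC = 46.47 + 2.70x.
Set SMC = demand: 46.47 + 2.70x = 51.38 - 4.07x → x* = 0.7253.
The Pigouvian tax equals MEC at x*: 12.27 + 1.26×0.7253 = 13.1839.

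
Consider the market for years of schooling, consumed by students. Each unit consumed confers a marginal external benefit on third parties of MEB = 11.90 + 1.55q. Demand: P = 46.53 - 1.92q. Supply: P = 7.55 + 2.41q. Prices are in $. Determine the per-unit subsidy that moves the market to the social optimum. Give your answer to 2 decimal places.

Social marginal benefit = demand + MEB = 58.43 - 0.37q.
Set SMB = MC: 58.43 - 0.37q = 7.55 + 2.41q → q* = 18.3022.
The Pigouvian subsidy equals MEB at q*: 11.90 + 1.55×18.3022 = 40.2684.

subsidy = $40.27 per unit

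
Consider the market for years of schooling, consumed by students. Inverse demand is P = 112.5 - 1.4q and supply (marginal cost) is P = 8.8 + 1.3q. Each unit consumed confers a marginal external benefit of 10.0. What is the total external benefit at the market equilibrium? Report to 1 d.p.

Market equilibrium (private): 8.8 + 1.3q = 112.5 - 1.4q → q_m = 38.4074.
Total external benefit = MEB × q_m = 10.0 × 38.4074 = 384.0740.

384.1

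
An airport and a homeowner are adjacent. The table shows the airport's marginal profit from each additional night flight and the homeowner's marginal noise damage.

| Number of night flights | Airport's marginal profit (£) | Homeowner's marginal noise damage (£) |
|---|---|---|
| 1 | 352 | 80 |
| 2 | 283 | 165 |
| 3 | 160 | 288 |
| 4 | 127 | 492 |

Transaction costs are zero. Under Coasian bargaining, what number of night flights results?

Bargaining reaches the level where marginal profit last exceeds marginal noise damage.
That holds through level 2 (283 ≥ 165) but not at 3 (160 < 288).

2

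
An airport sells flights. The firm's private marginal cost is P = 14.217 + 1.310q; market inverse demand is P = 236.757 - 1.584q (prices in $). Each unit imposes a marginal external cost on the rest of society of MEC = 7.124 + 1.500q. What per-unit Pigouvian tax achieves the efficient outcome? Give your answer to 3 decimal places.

Social marginal cost = private MC + MEC = 21.341 + 2.810q.
Set SMC = demand: 21.341 + 2.810q = 236.757 - 1.584q → q* = 49.0250.
The Pigouvian tax equals MEC at q*: 7.124 + 1.500×49.0250 = 80.6615.

tax = $80.662 per unit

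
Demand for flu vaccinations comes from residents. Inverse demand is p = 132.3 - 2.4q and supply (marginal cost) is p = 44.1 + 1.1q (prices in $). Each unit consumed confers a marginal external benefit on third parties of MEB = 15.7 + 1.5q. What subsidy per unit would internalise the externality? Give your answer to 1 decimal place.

subsidy = $93.6 per unit

Social marginal benefit = demand + MEB = 148.0 - 0.9q.
Set SMB = MC: 148.0 - 0.9q = 44.1 + 1.1q → q* = 51.9500.
The Pigouvian subsidy equals MEB at q*: 15.7 + 1.5×51.9500 = 93.6250.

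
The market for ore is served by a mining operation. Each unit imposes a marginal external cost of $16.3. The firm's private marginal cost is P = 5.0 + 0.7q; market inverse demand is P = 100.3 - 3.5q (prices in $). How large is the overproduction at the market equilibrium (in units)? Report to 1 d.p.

3.9 units

Market equilibrium (private): 5.0 + 0.7q = 100.3 - 3.5q → q_m = 22.6905.
Social marginal cost = private MC + MEC = 21.3 + 0.7q.
Set SMC = demand: 21.3 + 0.7q = 100.3 - 3.5q → q* = 18.8095.
Gap = |22.6905 − 18.8095| = 3.8810.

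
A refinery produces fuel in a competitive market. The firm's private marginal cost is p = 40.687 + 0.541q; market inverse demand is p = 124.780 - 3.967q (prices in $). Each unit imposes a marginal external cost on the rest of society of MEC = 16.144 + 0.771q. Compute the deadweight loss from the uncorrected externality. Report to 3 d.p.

Market equilibrium (private): 40.687 + 0.541q = 124.780 - 3.967q → q_m = 18.6542.
Social marginal cost = private MC + MEC = 56.831 + 1.312q.
Set SMC = demand: 56.831 + 1.312q = 124.780 - 3.967q → q* = 12.8716.
The welfare-loss triangle has base |q_m − q*| and height MEC(q_m) (the vertical gap between SMC and demand is zero at q* and MEC at q_m).
DWL = ½ × 5.7826 × 30.5264 = 88.2610.

DWL = $88.261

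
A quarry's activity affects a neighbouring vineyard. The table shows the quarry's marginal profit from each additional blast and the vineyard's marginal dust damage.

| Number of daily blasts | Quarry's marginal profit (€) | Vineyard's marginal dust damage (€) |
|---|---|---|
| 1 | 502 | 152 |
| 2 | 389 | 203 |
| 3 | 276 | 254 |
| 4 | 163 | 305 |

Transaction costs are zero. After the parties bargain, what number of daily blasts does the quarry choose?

3

Bargaining reaches the level where marginal profit last exceeds marginal dust damage.
That holds through level 3 (276 ≥ 254) but not at 4 (163 < 305).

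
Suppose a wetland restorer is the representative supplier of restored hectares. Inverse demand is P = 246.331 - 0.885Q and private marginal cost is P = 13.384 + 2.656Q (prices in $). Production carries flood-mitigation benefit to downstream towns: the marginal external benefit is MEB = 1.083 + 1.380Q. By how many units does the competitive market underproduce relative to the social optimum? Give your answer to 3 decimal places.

Market equilibrium (private): 13.384 + 2.656Q = 246.331 - 0.885Q → Q_m = 65.7857.
Social marginal cost = private MC − MEB = 12.301 + 1.276Q.
Set SMC = demand: 12.301 + 1.276Q = 246.331 - 0.885Q → Q* = 108.2971.
Gap = |65.7857 − 108.2971| = 42.5114.

42.511 units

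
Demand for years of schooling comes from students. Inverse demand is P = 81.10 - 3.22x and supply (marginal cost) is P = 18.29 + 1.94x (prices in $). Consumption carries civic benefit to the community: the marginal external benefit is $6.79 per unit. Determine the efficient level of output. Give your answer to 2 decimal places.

x* = 13.49

Social marginal benefit = demand + MEB = 87.89 - 3.22x.
Set SMB = MC: 87.89 - 3.22x = 18.29 + 1.94x → x* = 13.4884.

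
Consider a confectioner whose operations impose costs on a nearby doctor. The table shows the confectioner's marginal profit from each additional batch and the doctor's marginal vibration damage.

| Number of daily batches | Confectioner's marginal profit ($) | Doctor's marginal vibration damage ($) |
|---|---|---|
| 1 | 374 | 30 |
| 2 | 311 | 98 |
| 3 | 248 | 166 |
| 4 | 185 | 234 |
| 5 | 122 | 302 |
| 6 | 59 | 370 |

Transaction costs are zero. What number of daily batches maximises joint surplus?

Bargaining reaches the level where marginal profit last exceeds marginal vibration damage.
That holds through level 3 (248 ≥ 166) but not at 4 (185 < 234).

3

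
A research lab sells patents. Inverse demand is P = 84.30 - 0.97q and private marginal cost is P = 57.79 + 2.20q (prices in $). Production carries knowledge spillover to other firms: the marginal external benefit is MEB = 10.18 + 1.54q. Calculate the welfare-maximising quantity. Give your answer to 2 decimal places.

q* = 22.51

Social marginal cost = private MC − MEB = 47.61 + 0.66q.
Set SMC = demand: 47.61 + 0.66q = 84.30 - 0.97q → q* = 22.5092.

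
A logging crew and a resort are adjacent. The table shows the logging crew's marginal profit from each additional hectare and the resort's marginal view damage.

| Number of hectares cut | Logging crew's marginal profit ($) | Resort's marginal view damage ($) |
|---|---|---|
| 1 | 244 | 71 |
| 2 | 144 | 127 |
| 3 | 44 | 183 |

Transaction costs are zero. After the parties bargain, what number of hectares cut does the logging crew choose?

2

Bargaining reaches the level where marginal profit last exceeds marginal view damage.
That holds through level 2 (144 ≥ 127) but not at 3 (44 < 183).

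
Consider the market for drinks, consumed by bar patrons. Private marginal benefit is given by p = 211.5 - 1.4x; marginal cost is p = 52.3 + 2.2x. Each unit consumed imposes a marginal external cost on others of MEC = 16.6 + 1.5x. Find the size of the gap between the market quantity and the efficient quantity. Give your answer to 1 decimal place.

16.3 units

Market equilibrium (private): 52.3 + 2.2x = 211.5 - 1.4x → x_m = 44.2222.
Social marginal benefit = demand − MEC = 194.9 - 2.9x.
Set SMB = MC: 194.9 - 2.9x = 52.3 + 2.2x → x* = 27.9608.
Gap = |44.2222 − 27.9608| = 16.2614.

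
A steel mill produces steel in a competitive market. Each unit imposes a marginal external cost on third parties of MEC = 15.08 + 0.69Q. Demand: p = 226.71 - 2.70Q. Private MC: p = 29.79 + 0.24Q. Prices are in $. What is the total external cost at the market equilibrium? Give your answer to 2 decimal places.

Market equilibrium (private): 29.79 + 0.24Q = 226.71 - 2.70Q → Q_m = 66.9796.
Total external cost = ∫₀^{Q_m} (15.08 + 0.69Q) dQ = 15.08×66.9796 + ½×0.69×66.9796² = 2557.8144.

$2557.81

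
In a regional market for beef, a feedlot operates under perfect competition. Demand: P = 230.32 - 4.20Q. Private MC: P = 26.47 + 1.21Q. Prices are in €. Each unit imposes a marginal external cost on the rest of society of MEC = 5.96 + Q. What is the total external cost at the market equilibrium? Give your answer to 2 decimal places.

Market equilibrium (private): 26.47 + 1.21Q = 230.32 - 4.20Q → Q_m = 37.6802.
Total external cost = ∫₀^{Q_m} (5.96 + 1.00Q) dQ = 5.96×37.6802 + ½×1.00×37.6802² = 934.4727.

€934.47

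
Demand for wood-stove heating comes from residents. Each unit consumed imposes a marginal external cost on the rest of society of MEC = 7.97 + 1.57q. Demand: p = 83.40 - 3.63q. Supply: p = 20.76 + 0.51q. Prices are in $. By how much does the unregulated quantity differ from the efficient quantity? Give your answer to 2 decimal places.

Market equilibrium (private): 20.76 + 0.51q = 83.40 - 3.63q → q_m = 15.1304.
Social marginal benefit = demand − MEC = 75.43 - 5.20q.
Set SMB = MC: 75.43 - 5.20q = 20.76 + 0.51q → q* = 9.5744.
Gap = |15.1304 − 9.5744| = 5.5560.

5.56 units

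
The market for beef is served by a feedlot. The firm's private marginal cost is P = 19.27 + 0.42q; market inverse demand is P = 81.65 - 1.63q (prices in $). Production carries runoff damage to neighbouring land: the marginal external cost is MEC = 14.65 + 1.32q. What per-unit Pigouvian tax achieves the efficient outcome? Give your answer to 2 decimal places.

tax = $33.35 per unit

Social marginal cost = private MC + MEC = 33.92 + 1.74q.
Set SMC = demand: 33.92 + 1.74q = 81.65 - 1.63q → q* = 14.1632.
The Pigouvian tax equals MEC at q*: 14.65 + 1.32×14.1632 = 33.3454.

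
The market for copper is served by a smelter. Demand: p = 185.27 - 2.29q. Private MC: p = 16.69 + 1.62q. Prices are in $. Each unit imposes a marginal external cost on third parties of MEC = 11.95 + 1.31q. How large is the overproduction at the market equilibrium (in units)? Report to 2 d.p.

Market equilibrium (private): 16.69 + 1.62q = 185.27 - 2.29q → q_m = 43.1151.
Social marginal cost = private MC + MEC = 28.64 + 2.93q.
Set SMC = demand: 28.64 + 2.93q = 185.27 - 2.29q → q* = 30.0057.
Gap = |43.1151 − 30.0057| = 13.1094.

13.11 units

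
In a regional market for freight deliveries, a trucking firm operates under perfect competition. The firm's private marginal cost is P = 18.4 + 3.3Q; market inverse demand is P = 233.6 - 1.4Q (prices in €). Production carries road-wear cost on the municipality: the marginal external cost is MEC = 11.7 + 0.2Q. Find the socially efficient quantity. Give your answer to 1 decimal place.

Q* = 41.5

Social marginal cost = private MC + MEC = 30.1 + 3.5Q.
Set SMC = demand: 30.1 + 3.5Q = 233.6 - 1.4Q → Q* = 41.5306.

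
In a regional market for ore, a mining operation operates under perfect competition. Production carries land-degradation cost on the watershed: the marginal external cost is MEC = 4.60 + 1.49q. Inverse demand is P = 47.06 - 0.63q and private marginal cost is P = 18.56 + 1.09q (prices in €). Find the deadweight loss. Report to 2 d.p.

DWL = €133.62

Market equilibrium (private): 18.56 + 1.09q = 47.06 - 0.63q → q_m = 16.5698.
Social marginal cost = private MC + MEC = 23.16 + 2.58q.
Set SMC = demand: 23.16 + 2.58q = 47.06 - 0.63q → q* = 7.4455.
The welfare-loss triangle has base |q_m − q*| and height MEC(q_m) (the vertical gap between SMC and demand is zero at q* and MEC at q_m).
DWL = ½ × 9.1243 × 29.2890 = 133.6208.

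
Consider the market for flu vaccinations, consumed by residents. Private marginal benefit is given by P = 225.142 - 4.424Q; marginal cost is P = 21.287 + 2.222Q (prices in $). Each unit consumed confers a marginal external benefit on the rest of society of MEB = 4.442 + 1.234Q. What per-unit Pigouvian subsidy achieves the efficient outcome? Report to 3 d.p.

subsidy = $51.936 per unit

Social marginal benefit = demand + MEB = 229.584 - 3.190Q.
Set SMB = MC: 229.584 - 3.190Q = 21.287 + 2.222Q → Q* = 38.4880.
The Pigouvian subsidy equals MEB at Q*: 4.442 + 1.234×38.4880 = 51.9362.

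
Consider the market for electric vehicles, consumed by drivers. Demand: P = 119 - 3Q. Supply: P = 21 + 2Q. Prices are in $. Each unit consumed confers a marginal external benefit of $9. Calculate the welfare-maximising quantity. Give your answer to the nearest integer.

Social marginal benefit = demand + MEB = 128 - 3Q.
Set SMB = MC: 128 - 3Q = 21 + 2Q → Q* = 21.4000.

Q* = 21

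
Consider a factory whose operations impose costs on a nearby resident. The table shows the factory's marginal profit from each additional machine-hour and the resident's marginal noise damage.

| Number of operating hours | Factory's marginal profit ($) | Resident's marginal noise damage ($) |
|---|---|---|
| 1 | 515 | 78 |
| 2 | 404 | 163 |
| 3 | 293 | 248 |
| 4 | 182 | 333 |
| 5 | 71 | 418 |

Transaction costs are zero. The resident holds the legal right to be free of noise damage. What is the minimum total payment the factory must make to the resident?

Efficient level: marginal profit ≥ marginal noise damage through level 3, so k* = 3.
With the resident holding the right, the factory must at least compensate total damage at k*: 78 + 163 + 248 = 489.

$489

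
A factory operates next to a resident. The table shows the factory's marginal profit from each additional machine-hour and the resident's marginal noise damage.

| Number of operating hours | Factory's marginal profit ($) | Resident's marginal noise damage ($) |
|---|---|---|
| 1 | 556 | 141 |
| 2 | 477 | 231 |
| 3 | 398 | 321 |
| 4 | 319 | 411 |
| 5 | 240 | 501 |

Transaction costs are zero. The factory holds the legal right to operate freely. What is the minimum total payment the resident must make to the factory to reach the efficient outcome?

$559

Left alone the factory would choose level 5 (marginal profit stays positive).
Efficient level: k* = 3 (marginal profit ≥ marginal noise damage through 3).
The resident must at least cover the factory's forgone profit from cutting 5→3: 319 + 240 = 559.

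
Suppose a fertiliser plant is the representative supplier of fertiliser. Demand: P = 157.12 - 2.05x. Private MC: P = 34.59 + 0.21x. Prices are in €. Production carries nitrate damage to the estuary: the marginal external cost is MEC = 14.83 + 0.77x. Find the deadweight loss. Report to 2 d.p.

DWL = €528.21

Market equilibrium (private): 34.59 + 0.21x = 157.12 - 2.05x → x_m = 54.2168.
Social marginal cost = private MC + MEC = 49.42 + 0.98x.
Set SMC = demand: 49.42 + 0.98x = 157.12 - 2.05x → x* = 35.5446.
Height of the DWL triangle at x_m is SMC(x_m) − demand(x_m) = MEC(x_m) = 56.5769.
DWL = ½ × 18.6722 × 56.5769 = 528.2076.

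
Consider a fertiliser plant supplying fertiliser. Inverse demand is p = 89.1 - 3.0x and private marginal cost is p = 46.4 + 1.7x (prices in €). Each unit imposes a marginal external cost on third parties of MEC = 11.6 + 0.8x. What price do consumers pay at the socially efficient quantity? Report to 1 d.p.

P = €72.1

Social marginal cost = private MC + MEC = 58.0 + 2.5x.
Set SMC = demand: 58.0 + 2.5x = 89.1 - 3.0x → x* = 5.6545.
Consumer price on the demand curve at x*: 89.1 − 3.0×5.6545 = 72.1365.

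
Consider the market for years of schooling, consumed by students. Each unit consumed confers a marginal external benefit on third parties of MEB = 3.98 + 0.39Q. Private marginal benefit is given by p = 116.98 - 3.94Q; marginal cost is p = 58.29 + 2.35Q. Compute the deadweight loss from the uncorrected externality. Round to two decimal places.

DWL = 4.92

Market equilibrium (private): 58.29 + 2.35Q = 116.98 - 3.94Q → Q_m = 9.3307.
Social marginal benefit = demand + MEB = 120.96 - 3.55Q.
Set SMB = MC: 120.96 - 3.55Q = 58.29 + 2.35Q → Q* = 10.6220.
Between Q* and Q_m the wedge SMB − MC runs linearly from 0 to MEB(Q_m), so the loss is a triangle.
DWL = ½ × 1.2913 × 7.6190 = 4.9192.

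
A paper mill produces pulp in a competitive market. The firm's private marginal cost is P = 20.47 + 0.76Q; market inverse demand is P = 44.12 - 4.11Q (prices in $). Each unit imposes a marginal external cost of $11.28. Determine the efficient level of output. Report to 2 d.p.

Social marginal cost = private MC + MEC = 31.75 + 0.76Q.
Set SMC = demand: 31.75 + 0.76Q = 44.12 - 4.11Q → Q* = 2.5400.

Q* = 2.54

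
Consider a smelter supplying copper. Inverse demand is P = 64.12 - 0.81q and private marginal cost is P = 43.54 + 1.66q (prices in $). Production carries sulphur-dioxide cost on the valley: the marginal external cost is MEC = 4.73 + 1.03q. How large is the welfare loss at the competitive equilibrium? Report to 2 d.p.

DWL = $25.32

Market equilibrium (private): 43.54 + 1.66q = 64.12 - 0.81q → q_m = 8.3320.
Social marginal cost = private MC + MEC = 48.27 + 2.69q.
Set SMC = demand: 48.27 + 2.69q = 64.12 - 0.81q → q* = 4.5286.
Between q* and q_m the wedge SMC − demand runs linearly from 0 to MEC(q_m), so the loss is a triangle.
DWL = ½ × 3.8034 × 13.3119 = 25.3152.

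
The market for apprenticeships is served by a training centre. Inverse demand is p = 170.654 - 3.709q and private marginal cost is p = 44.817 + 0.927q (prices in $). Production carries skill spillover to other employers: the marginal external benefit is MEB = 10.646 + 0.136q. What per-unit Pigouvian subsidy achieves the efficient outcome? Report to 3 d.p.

Social marginal cost = private MC − MEB = 34.171 + 0.791q.
Set SMC = demand: 34.171 + 0.791q = 170.654 - 3.709q → q* = 30.3296.
The Pigouvian subsidy equals MEB at q*: 10.646 + 0.136×30.3296 = 14.7708.

subsidy = $14.771 per unit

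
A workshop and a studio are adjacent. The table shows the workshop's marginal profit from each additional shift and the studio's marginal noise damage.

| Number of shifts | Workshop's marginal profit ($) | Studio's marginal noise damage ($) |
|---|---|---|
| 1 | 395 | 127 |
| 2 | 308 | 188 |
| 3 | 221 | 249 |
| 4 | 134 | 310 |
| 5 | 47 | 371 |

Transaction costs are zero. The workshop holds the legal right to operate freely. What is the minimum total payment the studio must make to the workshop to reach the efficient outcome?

Left alone the workshop would choose level 5 (marginal profit stays positive).
Efficient level: k* = 2 (marginal profit ≥ marginal noise damage through 2).
The studio must at least cover the workshop's forgone profit from cutting 5→2: 221 + 134 + 47 = 402.

$402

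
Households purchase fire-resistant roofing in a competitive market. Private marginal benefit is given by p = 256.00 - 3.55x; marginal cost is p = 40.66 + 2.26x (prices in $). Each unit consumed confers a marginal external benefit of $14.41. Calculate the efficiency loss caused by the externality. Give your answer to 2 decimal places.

Market equilibrium (private): 40.66 + 2.26x = 256.00 - 3.55x → x_m = 37.0637.
Social marginal benefit = demand + MEB = 270.41 - 3.55x.
Set SMB = MC: 270.41 - 3.55x = 40.66 + 2.26x → x* = 39.5439.
Between x* and x_m the wedge SMB − MC runs linearly from 0 to MEB(x_m), so the loss is a triangle.
DWL = ½ × 2.4802 × 14.4100 = 17.8698.

DWL = $17.87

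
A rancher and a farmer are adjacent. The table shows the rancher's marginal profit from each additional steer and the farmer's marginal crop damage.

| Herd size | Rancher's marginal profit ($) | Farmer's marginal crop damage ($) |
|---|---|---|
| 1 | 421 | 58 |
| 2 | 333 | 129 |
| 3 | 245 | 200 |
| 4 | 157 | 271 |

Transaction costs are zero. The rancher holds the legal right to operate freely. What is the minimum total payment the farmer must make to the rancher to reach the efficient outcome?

Left alone the rancher would choose level 4 (marginal profit stays positive).
Efficient level: k* = 3 (marginal profit ≥ marginal crop damage through 3).
The farmer must at least cover the rancher's forgone profit from cutting 4→3: 157 = 157.

$157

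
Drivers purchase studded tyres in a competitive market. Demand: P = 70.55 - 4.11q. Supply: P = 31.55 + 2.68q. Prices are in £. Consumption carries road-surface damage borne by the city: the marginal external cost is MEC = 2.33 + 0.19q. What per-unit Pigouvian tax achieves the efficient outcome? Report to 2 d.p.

Social marginal benefit = demand − MEC = 68.22 - 4.30q.
Set SMB = MC: 68.22 - 4.30q = 31.55 + 2.68q → q* = 5.2536.
The Pigouvian tax equals MEC at q*: 2.33 + 0.19×5.2536 = 3.3282.

tax = £3.33 per unit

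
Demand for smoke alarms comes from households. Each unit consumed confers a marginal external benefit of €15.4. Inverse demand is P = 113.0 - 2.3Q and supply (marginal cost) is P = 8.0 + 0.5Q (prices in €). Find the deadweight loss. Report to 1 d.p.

DWL = €42.4

Market equilibrium (private): 8.0 + 0.5Q = 113.0 - 2.3Q → Q_m = 37.5000.
Social marginal benefit = demand + MEB = 128.4 - 2.3Q.
Set SMB = MC: 128.4 - 2.3Q = 8.0 + 0.5Q → Q* = 43.0000.
Between Q* and Q_m the wedge SMB − MC runs linearly from 0 to MEB(Q_m), so the loss is a triangle.
DWL = ½ × 5.5000 × 15.4000 = 42.3500.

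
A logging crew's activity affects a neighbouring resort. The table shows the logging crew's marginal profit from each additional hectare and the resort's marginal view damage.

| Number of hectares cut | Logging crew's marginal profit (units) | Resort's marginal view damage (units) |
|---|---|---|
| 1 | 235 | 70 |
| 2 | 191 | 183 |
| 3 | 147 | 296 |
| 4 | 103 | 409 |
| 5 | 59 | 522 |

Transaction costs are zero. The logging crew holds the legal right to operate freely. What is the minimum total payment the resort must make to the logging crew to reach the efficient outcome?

Left alone the logging crew would choose level 5 (marginal profit stays positive).
Efficient level: k* = 2 (marginal profit ≥ marginal view damage through 2).
The resort must at least cover the logging crew's forgone profit from cutting 5→2: 147 + 103 + 59 = 309.

309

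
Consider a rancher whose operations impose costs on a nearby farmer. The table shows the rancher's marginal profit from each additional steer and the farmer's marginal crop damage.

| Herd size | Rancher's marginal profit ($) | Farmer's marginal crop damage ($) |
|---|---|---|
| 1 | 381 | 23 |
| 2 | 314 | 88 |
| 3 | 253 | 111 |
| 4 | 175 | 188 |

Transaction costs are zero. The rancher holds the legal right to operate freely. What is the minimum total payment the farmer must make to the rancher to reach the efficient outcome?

Left alone the rancher would choose level 4 (marginal profit stays positive).
Efficient level: k* = 3 (marginal profit ≥ marginal crop damage through 3).
The farmer must at least cover the rancher's forgone profit from cutting 4→3: 175 = 175.

$175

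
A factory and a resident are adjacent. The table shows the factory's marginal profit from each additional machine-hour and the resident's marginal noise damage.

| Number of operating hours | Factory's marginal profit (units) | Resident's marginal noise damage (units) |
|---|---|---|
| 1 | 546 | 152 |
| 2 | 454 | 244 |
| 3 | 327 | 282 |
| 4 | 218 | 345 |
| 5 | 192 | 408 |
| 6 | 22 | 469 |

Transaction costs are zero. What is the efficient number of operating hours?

Bargaining reaches the level where marginal profit last exceeds marginal noise damage.
That holds through level 3 (327 ≥ 282) but not at 4 (218 < 345).

3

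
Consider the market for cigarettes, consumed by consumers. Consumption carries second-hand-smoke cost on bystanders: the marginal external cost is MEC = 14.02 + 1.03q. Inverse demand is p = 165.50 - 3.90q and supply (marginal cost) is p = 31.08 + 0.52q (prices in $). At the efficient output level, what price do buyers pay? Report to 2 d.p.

Social marginal benefit = demand − MEC = 151.48 - 4.93q.
Set SMB = MC: 151.48 - 4.93q = 31.08 + 0.52q → q* = 22.0917.
Consumer price on the demand curve at q*: 165.50 − 3.90×22.0917 = 79.3424.

P = $79.34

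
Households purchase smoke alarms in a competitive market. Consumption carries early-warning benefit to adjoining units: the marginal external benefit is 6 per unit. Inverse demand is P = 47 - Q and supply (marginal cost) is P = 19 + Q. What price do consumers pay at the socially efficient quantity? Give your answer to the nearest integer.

P = 30

Social marginal benefit = demand + MEB = 53 - Q.
Set SMB = MC: 53 - Q = 19 + Q → Q* = 17.0000.
Consumer price on the demand curve at Q*: 47 − 1×17.0000 = 30.0000.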